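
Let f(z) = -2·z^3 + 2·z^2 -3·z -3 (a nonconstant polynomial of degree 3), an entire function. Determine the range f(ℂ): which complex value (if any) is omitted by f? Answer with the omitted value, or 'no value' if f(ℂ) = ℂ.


Little Picard bounds the complement of f(ℂ) to at most one point.
For every w ∈ ℂ, the equation p(z) − w = 0 is a nonconstant polynomial in z and hence has at least one root by the fundamental theorem of algebra. So p is surjective onto ℂ, omitting no value.

Omitted value: no value.


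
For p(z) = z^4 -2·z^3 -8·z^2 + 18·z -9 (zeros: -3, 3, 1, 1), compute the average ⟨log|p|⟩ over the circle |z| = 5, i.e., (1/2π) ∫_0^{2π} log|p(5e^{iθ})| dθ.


Zeros: -3, 1, 1, 3; r = 5.
Inside |z| < r: -3, 1, 1, 3. Outside (|z| ≥ r): ∅.
p(0) = -9, so log|p(0)| = log(9) = 2.1972.
Apply Jensen: I(r) = log|p(0)| + Σ_k log(r/|z_k|), summed over zeros inside |z| < r.
  log(r/|z_k|) for z_k = -3: log(5/3) = 0.5108
  log(r/|z_k|) for z_k = 3: log(5/3) = 0.5108
  log(r/|z_k|) for z_k = 1: log(5/1) = 1.6094
  log(r/|z_k|) for z_k = 1: log(5/1) = 1.6094
Sum over inside zeros: 4.2405.
I(r) = log|p(0)| + (inside sum) = 2.1972 + 4.2405 = 6.4378.
Closed form (all zeros inside, monic): I(r) = n·log(r) = 4·log(5) = 6.4378. ✓

I(r) ≈ 6.4378.


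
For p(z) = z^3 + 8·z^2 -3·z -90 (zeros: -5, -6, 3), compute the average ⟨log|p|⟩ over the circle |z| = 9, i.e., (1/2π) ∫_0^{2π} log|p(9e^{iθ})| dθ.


Zeros: -6, -5, 3; r = 9.
Inside |z| < r: -6, -5, 3. Outside (|z| ≥ r): ∅.
p(0) = -90, so log|p(0)| = log(90) = 4.4998.
Apply Jensen: I(r) = log|p(0)| + Σ_k log(r/|z_k|), summed over zeros inside |z| < r.
  log(r/|z_k|) for z_k = -5: log(9/5) = 0.5878
  log(r/|z_k|) for z_k = -6: log(9/6) = 0.4055
  log(r/|z_k|) for z_k = 3: log(9/3) = 1.0986
Sum over inside zeros: 2.0919.
I(r) = log|p(0)| + (inside sum) = 4.4998 + 2.0919 = 6.5917.
Closed form (all zeros inside, monic): I(r) = n·log(r) = 3·log(9) = 6.5917. ✓

I(r) ≈ 6.5917.


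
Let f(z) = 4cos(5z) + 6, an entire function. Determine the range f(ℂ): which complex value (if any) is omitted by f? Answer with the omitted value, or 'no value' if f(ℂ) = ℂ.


Little Picard bounds the complement of f(ℂ) to at most one point.
cos is entire and surjective onto ℂ: for every w ∈ ℂ, cos(ζ) = w has a solution ζ ∈ ℂ (e.g., via the complex inverse arccos). With ζ = 5z this gives z = ζ/(5). Then 4·cos(5z) takes every value in 4·ℂ = ℂ, and adding 6 is a bijection of ℂ. So f is surjective and omits no value. (Note: only on the real line is cos bounded by [−1, 1].)

Omitted value: no value.


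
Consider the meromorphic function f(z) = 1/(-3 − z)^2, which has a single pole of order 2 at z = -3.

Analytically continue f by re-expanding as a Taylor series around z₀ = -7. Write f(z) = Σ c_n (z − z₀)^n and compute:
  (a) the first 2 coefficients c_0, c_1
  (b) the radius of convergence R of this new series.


Let w = z − z₀, so z = z₀ + w.
Then -3 − z = -3 − (z₀ + w) = (-3 − z₀) − w = 4 − w.
f(z) = 1/(4 − w)^2 = (1/(4)^2) · (1 − w/(4))^{−2}.
By the binomial series (1−u)^{−2} = Σ_{n≥0} C(n+1, 1) u^n for |u|<1, with u = w/(4):
  c_n = C(n+1, 1) / (4)^(n+2).
  c_0 = 1/(4)^2 = 1/16.
  c_1 = 2/(4)^3 = 1/32.
The series is valid for |w/d| < 1, i.e. |z − z₀| < |d|.
Radius of convergence: R = |-3 − z₀| = |4| = 4 (distance from z₀ to the singularity z = -3).

c_0 = 1/16, c_1 = 1/32; R = 4.


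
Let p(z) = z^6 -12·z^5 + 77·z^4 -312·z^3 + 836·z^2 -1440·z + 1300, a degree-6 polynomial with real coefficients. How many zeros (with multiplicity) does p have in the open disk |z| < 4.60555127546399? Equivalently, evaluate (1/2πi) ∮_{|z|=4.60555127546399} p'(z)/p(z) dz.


The zeros of p are: (3 + 1i), (3 - 1i), (2 + 3i), (2 - 3i), (1 + 3i), (1 - 3i).
Their magnitudes are: 3.162, 3.162, 3.606, 3.606, 3.162, 3.162.
Zeros with |z| < R = 4.60555127546399: (3 + 1i), (3 - 1i), (2 + 3i), (2 - 3i), (1 + 3i), (1 - 3i).
Count = 6.
By the argument principle, (1/2πi) ∮_{|z|=R} p'(z)/p(z) dz equals exactly this count.

Number of zeros inside |z| < 4.60555127546399: 6.


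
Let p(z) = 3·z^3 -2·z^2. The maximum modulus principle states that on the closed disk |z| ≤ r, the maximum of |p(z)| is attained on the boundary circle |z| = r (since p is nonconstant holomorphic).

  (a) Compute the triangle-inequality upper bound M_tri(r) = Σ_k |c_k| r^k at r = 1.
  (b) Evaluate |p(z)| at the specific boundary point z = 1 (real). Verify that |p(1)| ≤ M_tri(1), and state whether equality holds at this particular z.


Coefficients: c_0 = 0, c_1 = 0, c_2 = -2, c_3 = 3. Radius r = 1.
Part (a). Triangle bound: M_tri(r) = Σ_k |c_k| r^k
  = |0|·1^0 + |0|·1^1 + |-2|·1^2 + |3|·1^3
  = 0 + 0 + 2 + 3 = 5.
This bounds M(r) := max_{|z|=r} |p(z)| from above; equality holds iff all terms c_k z^k can be made to align in phase at a single z on |z|=r.
Part (b). At z = 1 (real, on the circle |z| = r):
  p(1) = (0)·1^0 + (0)·1^1 + (-2)·1^2 + (3)·1^3 = 1.
  |p(1)| = 1.
Check: |p(1)| = 1 ≤ 5 = M_tri(1). ✓ Equality does not hold at z = 1 (the coefficients have mixed signs, so the terms do not all align in phase there).

M_tri(1) = 5; |p(1)| = 1; equality at z=1: no.


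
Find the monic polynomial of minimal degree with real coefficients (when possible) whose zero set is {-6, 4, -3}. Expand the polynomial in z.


The polynomial is p(z) = ∏_{α ∈ S} (z − α), where S = {-6, 4, -3}.
Expanding the product yields: p(z) = z^3 + 5·z^2 -18·z -72.
The resulting polynomial has degree 3 and real coefficients as required.

p(z) = z^3 + 5·z^2 -18·z -72.


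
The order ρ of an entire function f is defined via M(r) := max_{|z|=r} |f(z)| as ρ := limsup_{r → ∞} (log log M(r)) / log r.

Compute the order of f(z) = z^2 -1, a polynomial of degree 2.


|f(z)| ≤ Σ|c_k|·r^k = O(r^2) as r → ∞. Polynomial growth is O(e^{r^ε}) for every ε > 0 (since r^2/e^{r^ε} → 0), so ρ ≤ ε for all ε > 0, i.e. ρ = 0. Every nonconstant polynomial has order 0.
Therefore ρ = 0.

Order ρ = 0.


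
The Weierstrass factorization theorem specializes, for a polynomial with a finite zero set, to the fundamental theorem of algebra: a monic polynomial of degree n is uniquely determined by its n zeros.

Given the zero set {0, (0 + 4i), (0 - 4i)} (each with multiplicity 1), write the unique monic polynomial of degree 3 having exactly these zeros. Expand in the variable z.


The polynomial is p(z) = ∏_{α ∈ S} (z − α), where S = {0, (0 + 4i), (0 - 4i)}.
Expanding the product yields: p(z) = z^3 + 16·z.
Note conjugate pairs combine to real quadratics: (z − (0+4i))(z − (0−4i)) = z² + 16.
The resulting polynomial has degree 3 and real coefficients as required.

p(z) = z^3 + 16·z.


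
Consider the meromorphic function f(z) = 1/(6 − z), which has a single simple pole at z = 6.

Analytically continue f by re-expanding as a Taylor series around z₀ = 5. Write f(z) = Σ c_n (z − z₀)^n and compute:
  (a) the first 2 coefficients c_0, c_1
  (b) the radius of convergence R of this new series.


Let w = z − z₀, so z = z₀ + w.
Then 6 − z = 6 − (z₀ + w) = (6 − z₀) − w = 1 − w.
f(z) = 1/(1 − w) = (1/(1)) · 1/(1 − w/(1)) = Σ_{n≥0} w^n / (1)^(n+1).
So c_n = 1/(1)^(n+1):
  c_0 = 1/(1)^1 = 1.
  c_1 = 1/(1)^2 = 1.
The series is valid for |w/d| < 1, i.e. |z − z₀| < |d|.
Radius of convergence: R = |6 − z₀| = |1| = 1 (distance from z₀ to the singularity z = 6).

c_0 = 1, c_1 = 1; R = 1.


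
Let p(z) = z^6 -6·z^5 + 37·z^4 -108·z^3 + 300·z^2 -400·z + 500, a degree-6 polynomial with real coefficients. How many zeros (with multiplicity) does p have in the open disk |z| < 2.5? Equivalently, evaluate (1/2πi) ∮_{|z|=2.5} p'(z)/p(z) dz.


The zeros of p are: (1 + 3i), (1 - 3i), (1 + 2i), (1 - 2i), (1 + 3i), (1 - 3i).
Their magnitudes are: 3.162, 3.162, 2.236, 2.236, 3.162, 3.162.
Zeros with |z| < R = 2.5: (1 + 2i), (1 - 2i).
Count = 2.
By the argument principle, (1/2πi) ∮_{|z|=R} p'(z)/p(z) dz equals exactly this count.

Number of zeros inside |z| < 2.5: 2.


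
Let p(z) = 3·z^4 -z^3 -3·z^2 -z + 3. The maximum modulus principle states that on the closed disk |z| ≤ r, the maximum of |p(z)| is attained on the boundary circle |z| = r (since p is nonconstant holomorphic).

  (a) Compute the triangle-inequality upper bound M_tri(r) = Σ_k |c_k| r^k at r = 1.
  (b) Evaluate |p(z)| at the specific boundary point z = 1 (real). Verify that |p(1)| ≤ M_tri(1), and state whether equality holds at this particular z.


Coefficients: c_0 = 3, c_1 = -1, c_2 = -3, c_3 = -1, c_4 = 3. Radius r = 1.
Part (a). Triangle bound: M_tri(r) = Σ_k |c_k| r^k
  = |3|·1^0 + |-1|·1^1 + |-3|·1^2 + |-1|·1^3 + |3|·1^4
  = 3 + 1 + 3 + 1 + 3 = 11.
This bounds M(r) := max_{|z|=r} |p(z)| from above; equality holds iff all terms c_k z^k can be made to align in phase at a single z on |z|=r.
Part (b). At z = 1 (real, on the circle |z| = r):
  p(1) = (3)·1^0 + (-1)·1^1 + (-3)·1^2 + (-1)·1^3 + (3)·1^4 = 1.
  |p(1)| = 1.
Check: |p(1)| = 1 ≤ 11 = M_tri(1). ✓ Equality does not hold at z = 1 (the coefficients have mixed signs, so the terms do not all align in phase there).

M_tri(1) = 11; |p(1)| = 1; equality at z=1: no.


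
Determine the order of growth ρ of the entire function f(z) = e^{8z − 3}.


|e^{8z − 3}| = e^{Re(8·z) + -3} ≤ e^{8|z|^1 + -3} = e^{8r^1 + -3} on |z| = r, so ρ ≤ 1. Choosing z on |z|=r so that 8·z is real positive (always possible by picking arg z appropriately) gives |f(z)| = e^{8r^1 + -3}, matching the bound. The additive constant -3 does not affect log log M(r) ~ 1·log r. Hence ρ = 1.
Therefore ρ = 1.

Order ρ = 1.


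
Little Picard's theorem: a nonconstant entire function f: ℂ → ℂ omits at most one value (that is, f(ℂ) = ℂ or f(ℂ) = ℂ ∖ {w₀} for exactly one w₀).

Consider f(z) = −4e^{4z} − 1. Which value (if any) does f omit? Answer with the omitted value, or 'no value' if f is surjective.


Little Picard bounds the complement of f(ℂ) to at most one point.
e^{4z} is never zero on ℂ, so -4·e^{4z} takes every value in ℂ ∖ {0}. Adding -1 shifts the range to ℂ ∖ {-1}. Thus f omits exactly the value -1.

Omitted value: -1.


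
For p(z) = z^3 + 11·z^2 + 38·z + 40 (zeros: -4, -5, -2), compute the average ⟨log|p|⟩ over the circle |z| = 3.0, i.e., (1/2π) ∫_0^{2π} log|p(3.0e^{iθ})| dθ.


Zeros: -5, -4, -2; r = 3.0.
Inside |z| < r: -2. Outside (|z| ≥ r): -5, -4.
p(0) = 40, so log|p(0)| = log(40) = 3.6889.
Apply Jensen: I(r) = log|p(0)| + Σ_k log(r/|z_k|), summed over zeros inside |z| < r.
  log(r/|z_k|) for z_k = -2: log(3.0/2) = 0.4055
  Outside zeros (-5, -4) contribute nothing to the Jensen sum.
Sum over inside zeros: 0.4055.
I(r) = log|p(0)| + (inside sum) = 3.6889 + 0.4055 = 4.0943.
Note: since some zeros are outside |z| ≤ r, the simplified n·log(r) form does NOT apply — only the inside zeros contribute.

I(r) ≈ 4.0943.


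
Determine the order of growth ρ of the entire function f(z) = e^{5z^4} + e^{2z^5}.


Each summand is entire of order 4 and 5 respectively (as in the single-exponential case). The order of a sum is at most the max of the orders, so ρ ≤ 5. For the lower bound: on |z|=r choose arg z so that 2z^5 is real positive; then |e^{2z^5}| = e^{2r^5} while |e^{5z^4}| ≤ e^{5r^4} = o(e^{2r^5}). So |f| ≥ e^{2r^5}(1 − o(1)) and ρ ≥ 5. Hence ρ = max(4, 5) = 5.
Therefore ρ = 5.

Order ρ = 5.


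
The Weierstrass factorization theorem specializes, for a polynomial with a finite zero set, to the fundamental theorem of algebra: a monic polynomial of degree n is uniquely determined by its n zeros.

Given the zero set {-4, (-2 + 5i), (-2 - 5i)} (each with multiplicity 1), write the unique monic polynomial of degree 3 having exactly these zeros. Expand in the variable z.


The polynomial is p(z) = ∏_{α ∈ S} (z − α), where S = {-4, (-2 + 5i), (-2 - 5i)}.
Expanding the product yields: p(z) = z^3 + 8·z^2 + 45·z + 116.
Note conjugate pairs combine to real quadratics: (z − (-2+5i))(z − (-2−5i)) = z² + 4z + 29.
The resulting polynomial has degree 3 and real coefficients as required.

p(z) = z^3 + 8·z^2 + 45·z + 116.


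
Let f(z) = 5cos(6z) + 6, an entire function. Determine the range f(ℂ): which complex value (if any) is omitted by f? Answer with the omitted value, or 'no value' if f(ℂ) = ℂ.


Little Picard bounds the complement of f(ℂ) to at most one point.
cos is entire and surjective onto ℂ: for every w ∈ ℂ, cos(ζ) = w has a solution ζ ∈ ℂ (e.g., via the complex inverse arccos). With ζ = 6z this gives z = ζ/(6). Then 5·cos(6z) takes every value in 5·ℂ = ℂ, and adding 6 is a bijection of ℂ. So f is surjective and omits no value. (Note: only on the real line is cos bounded by [−1, 1].)

Omitted value: no value.


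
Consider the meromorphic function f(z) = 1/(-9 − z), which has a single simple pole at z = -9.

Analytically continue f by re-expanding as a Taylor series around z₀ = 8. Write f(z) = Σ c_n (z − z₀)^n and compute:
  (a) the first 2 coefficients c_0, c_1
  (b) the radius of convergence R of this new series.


Let w = z − z₀, so z = z₀ + w.
Then -9 − z = -9 − (z₀ + w) = (-9 − z₀) − w = -17 − w.
f(z) = 1/(-17 − w) = (1/(-17)) · 1/(1 − w/(-17)) = Σ_{n≥0} w^n / (-17)^(n+1).
So c_n = 1/(-17)^(n+1):
  c_0 = 1/(-17)^1 = -1/17.
  c_1 = 1/(-17)^2 = 1/289.
The series is valid for |w/d| < 1, i.e. |z − z₀| < |d|.
Radius of convergence: R = |-9 − z₀| = |-17| = 17 (distance from z₀ to the singularity z = -9).

c_0 = -1/17, c_1 = 1/289; R = 17.


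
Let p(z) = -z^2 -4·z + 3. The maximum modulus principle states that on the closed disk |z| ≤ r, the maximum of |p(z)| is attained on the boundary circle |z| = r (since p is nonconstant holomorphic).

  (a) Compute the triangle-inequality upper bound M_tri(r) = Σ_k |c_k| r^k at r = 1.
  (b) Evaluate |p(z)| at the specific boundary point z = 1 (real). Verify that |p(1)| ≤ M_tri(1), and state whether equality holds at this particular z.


Coefficients: c_0 = 3, c_1 = -4, c_2 = -1. Radius r = 1.
Part (a). Triangle bound: M_tri(r) = Σ_k |c_k| r^k
  = |3|·1^0 + |-4|·1^1 + |-1|·1^2
  = 3 + 4 + 1 = 8.
This bounds M(r) := max_{|z|=r} |p(z)| from above; equality holds iff all terms c_k z^k can be made to align in phase at a single z on |z|=r.
Part (b). At z = 1 (real, on the circle |z| = r):
  p(1) = (3)·1^0 + (-4)·1^1 + (-1)·1^2 = -2.
  |p(1)| = 2.
Check: |p(1)| = 2 ≤ 8 = M_tri(1). ✓ Equality does not hold at z = 1 (the coefficients have mixed signs, so the terms do not all align in phase there).

M_tri(1) = 8; |p(1)| = 2; equality at z=1: no.


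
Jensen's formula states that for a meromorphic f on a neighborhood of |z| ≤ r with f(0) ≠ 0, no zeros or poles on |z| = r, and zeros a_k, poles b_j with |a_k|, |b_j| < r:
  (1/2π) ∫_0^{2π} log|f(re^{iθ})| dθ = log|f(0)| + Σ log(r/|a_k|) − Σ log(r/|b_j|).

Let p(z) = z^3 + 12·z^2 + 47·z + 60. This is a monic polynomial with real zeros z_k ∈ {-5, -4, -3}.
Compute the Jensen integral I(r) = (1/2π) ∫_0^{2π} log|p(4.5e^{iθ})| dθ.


Zeros: -5, -4, -3; r = 4.5.
Inside |z| < r: -4, -3. Outside (|z| ≥ r): -5.
p(0) = 60, so log|p(0)| = log(60) = 4.0943.
Apply Jensen: I(r) = log|p(0)| + Σ_k log(r/|z_k|), summed over zeros inside |z| < r.
  log(r/|z_k|) for z_k = -4: log(4.5/4) = 0.1178
  log(r/|z_k|) for z_k = -3: log(4.5/3) = 0.4055
  Outside zeros (-5) contribute nothing to the Jensen sum.
Sum over inside zeros: 0.5232.
I(r) = log|p(0)| + (inside sum) = 4.0943 + 0.5232 = 4.6176.
Note: since some zeros are outside |z| ≤ r, the simplified n·log(r) form does NOT apply — only the inside zeros contribute.

I(r) ≈ 4.6176.


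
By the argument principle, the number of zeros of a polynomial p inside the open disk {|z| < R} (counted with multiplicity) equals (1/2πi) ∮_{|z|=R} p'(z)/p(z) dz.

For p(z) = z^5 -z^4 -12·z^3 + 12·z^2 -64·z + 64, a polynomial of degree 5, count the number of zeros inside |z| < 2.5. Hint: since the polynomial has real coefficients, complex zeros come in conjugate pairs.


The zeros of p are: -4, (0 + 2i), (0 - 2i), 1, 4.
Their magnitudes are: 4, 2, 2, 1, 4.
Zeros with |z| < R = 2.5: (0 + 2i), (0 - 2i), 1.
Count = 3.
By the argument principle, (1/2πi) ∮_{|z|=R} p'(z)/p(z) dz equals exactly this count.

Number of zeros inside |z| < 2.5: 3.


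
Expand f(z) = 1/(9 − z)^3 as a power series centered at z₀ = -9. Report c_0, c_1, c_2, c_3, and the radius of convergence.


Let w = z − z₀, so z = z₀ + w.
Then 9 − z = 9 − (z₀ + w) = (9 − z₀) − w = 18 − w.
f(z) = 1/(18 − w)^3 = (1/(18)^3) · (1 − w/(18))^{−3}.
By the binomial series (1−u)^{−3} = Σ_{n≥0} C(n+2, 2) u^n for |u|<1, with u = w/(18):
  c_n = C(n+2, 2) / (18)^(n+3).
  c_0 = 1/(18)^3 = 1/5832.
  c_1 = 3/(18)^4 = 1/34992.
  c_2 = 6/(18)^5 = 1/314928.
  c_3 = 10/(18)^6 = 5/17006112.
The series is valid for |w/d| < 1, i.e. |z − z₀| < |d|.
Radius of convergence: R = |9 − z₀| = |18| = 18 (distance from z₀ to the singularity z = 9).

c_0 = 1/5832, c_1 = 1/34992, c_2 = 1/314928, c_3 = 5/17006112; R = 18.


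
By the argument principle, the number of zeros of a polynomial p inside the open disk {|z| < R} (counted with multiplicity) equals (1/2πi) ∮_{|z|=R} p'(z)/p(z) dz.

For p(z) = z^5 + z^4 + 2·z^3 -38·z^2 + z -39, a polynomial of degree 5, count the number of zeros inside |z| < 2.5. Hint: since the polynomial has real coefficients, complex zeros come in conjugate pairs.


The zeros of p are: (-2 + 3i), (-2 - 3i), 3, (0 + 1i), (0 - 1i).
Their magnitudes are: 3.606, 3.606, 3, 1, 1.
Zeros with |z| < R = 2.5: (0 + 1i), (0 - 1i).
Count = 2.
By the argument principle, (1/2πi) ∮_{|z|=R} p'(z)/p(z) dz equals exactly this count.

Number of zeros inside |z| < 2.5: 2.


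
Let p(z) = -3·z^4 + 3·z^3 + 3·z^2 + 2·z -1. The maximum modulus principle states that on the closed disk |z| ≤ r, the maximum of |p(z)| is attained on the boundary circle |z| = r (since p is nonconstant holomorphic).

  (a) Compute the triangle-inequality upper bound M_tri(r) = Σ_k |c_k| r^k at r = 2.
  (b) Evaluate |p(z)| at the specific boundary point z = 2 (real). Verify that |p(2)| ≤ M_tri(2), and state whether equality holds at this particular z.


Coefficients: c_0 = -1, c_1 = 2, c_2 = 3, c_3 = 3, c_4 = -3. Radius r = 2.
Part (a). Triangle bound: M_tri(r) = Σ_k |c_k| r^k
  = |-1|·2^0 + |2|·2^1 + |3|·2^2 + |3|·2^3 + |-3|·2^4
  = 1 + 4 + 12 + 24 + 48 = 89.
This bounds M(r) := max_{|z|=r} |p(z)| from above; equality holds iff all terms c_k z^k can be made to align in phase at a single z on |z|=r.
Part (b). At z = 2 (real, on the circle |z| = r):
  p(2) = (-1)·2^0 + (2)·2^1 + (3)·2^2 + (3)·2^3 + (-3)·2^4 = -9.
  |p(2)| = 9.
Check: |p(2)| = 9 ≤ 89 = M_tri(2). ✓ Equality does not hold at z = 2 (the coefficients have mixed signs, so the terms do not all align in phase there).

M_tri(2) = 89; |p(2)| = 9; equality at z=2: no.


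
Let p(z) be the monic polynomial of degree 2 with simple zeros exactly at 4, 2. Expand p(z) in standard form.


The polynomial is p(z) = ∏_{α ∈ S} (z − α), where S = {4, 2}.
Expanding the product yields: p(z) = z^2 -6·z + 8.
The resulting polynomial has degree 2 and real coefficients as required.

p(z) = z^2 -6·z + 8.


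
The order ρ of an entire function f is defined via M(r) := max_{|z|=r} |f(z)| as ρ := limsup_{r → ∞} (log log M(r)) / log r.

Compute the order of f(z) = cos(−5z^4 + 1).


Write cos(w) = (e^{iw} ± e^{−iw})/(2 or 2i), so |cos(w)| ≤ e^{|w|}. With w = −5z^4 + 1, |w| ≤ 5r^4 + 1 on |z|=r, giving M(r) ≤ e^{5r^4 + 1} and ρ ≤ 4. For the lower bound, choose z on |z|=r with -5z^4 purely imaginary of modulus 5r^4; then |cos(−5z^4 + 1)| grows like e^{5r^4}/2, so ρ ≥ 4. Hence ρ = 4.
Therefore ρ = 4.

Order ρ = 4.


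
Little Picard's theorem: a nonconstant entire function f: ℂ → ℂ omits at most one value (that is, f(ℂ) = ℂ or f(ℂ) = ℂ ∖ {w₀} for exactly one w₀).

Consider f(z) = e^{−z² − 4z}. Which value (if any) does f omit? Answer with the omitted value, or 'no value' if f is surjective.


Little Picard bounds the complement of f(ℂ) to at most one point.
The exponent g(z) = −z² − 4z is a nonconstant polynomial, hence surjective onto ℂ. So e^{g(z)} takes every value in {e^w : w ∈ ℂ} = ℂ ∖ {0}. Adding 0 shifts the range to ℂ ∖ {0}. f omits exactly 0.

Omitted value: 0.


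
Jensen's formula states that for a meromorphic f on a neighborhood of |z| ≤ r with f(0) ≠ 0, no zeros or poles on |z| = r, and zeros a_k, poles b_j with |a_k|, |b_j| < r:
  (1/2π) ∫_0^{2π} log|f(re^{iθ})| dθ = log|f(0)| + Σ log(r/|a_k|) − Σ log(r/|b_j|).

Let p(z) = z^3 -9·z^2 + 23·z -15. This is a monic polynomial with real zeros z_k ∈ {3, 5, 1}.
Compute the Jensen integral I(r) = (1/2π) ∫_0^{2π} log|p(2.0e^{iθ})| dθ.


Zeros: 1, 3, 5; r = 2.0.
Inside |z| < r: 1. Outside (|z| ≥ r): 3, 5.
p(0) = -15, so log|p(0)| = log(15) = 2.7081.
Apply Jensen: I(r) = log|p(0)| + Σ_k log(r/|z_k|), summed over zeros inside |z| < r.
  log(r/|z_k|) for z_k = 1: log(2.0/1) = 0.6931
  Outside zeros (3, 5) contribute nothing to the Jensen sum.
Sum over inside zeros: 0.6931.
I(r) = log|p(0)| + (inside sum) = 2.7081 + 0.6931 = 3.4012.
Note: since some zeros are outside |z| ≤ r, the simplified n·log(r) form does NOT apply — only the inside zeros contribute.

I(r) ≈ 3.4012.


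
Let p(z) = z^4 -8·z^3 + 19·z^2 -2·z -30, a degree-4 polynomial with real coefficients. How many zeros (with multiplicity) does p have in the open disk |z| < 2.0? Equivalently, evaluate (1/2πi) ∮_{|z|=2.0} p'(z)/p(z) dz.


The zeros of p are: 3, -1, (3 + 1i), (3 - 1i).
Their magnitudes are: 3, 1, 3.162, 3.162.
Zeros with |z| < R = 2.0: -1.
Count = 1.
By the argument principle, (1/2πi) ∮_{|z|=R} p'(z)/p(z) dz equals exactly this count.

Number of zeros inside |z| < 2.0: 1.


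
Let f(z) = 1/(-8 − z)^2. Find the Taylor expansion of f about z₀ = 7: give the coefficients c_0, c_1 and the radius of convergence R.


Let w = z − z₀, so z = z₀ + w.
Then -8 − z = -8 − (z₀ + w) = (-8 − z₀) − w = -15 − w.
f(z) = 1/(-15 − w)^2 = (1/(-15)^2) · (1 − w/(-15))^{−2}.
By the binomial series (1−u)^{−2} = Σ_{n≥0} C(n+1, 1) u^n for |u|<1, with u = w/(-15):
  c_n = C(n+1, 1) / (-15)^(n+2).
  c_0 = 1/(-15)^2 = 1/225.
  c_1 = 2/(-15)^3 = -2/3375.
The series is valid for |w/d| < 1, i.e. |z − z₀| < |d|.
Radius of convergence: R = |-8 − z₀| = |-15| = 15 (distance from z₀ to the singularity z = -8).

c_0 = 1/225, c_1 = -2/3375; R = 15.


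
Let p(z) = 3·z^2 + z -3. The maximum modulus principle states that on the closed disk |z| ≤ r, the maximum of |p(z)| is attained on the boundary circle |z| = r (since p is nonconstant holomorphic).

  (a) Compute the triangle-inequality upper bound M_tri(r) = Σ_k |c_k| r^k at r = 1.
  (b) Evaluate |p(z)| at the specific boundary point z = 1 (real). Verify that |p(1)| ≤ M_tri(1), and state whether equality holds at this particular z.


Coefficients: c_0 = -3, c_1 = 1, c_2 = 3. Radius r = 1.
Part (a). Triangle bound: M_tri(r) = Σ_k |c_k| r^k
  = |-3|·1^0 + |1|·1^1 + |3|·1^2
  = 3 + 1 + 3 = 7.
This bounds M(r) := max_{|z|=r} |p(z)| from above; equality holds iff all terms c_k z^k can be made to align in phase at a single z on |z|=r.
Part (b). At z = 1 (real, on the circle |z| = r):
  p(1) = (-3)·1^0 + (1)·1^1 + (3)·1^2 = 1.
  |p(1)| = 1.
Check: |p(1)| = 1 ≤ 7 = M_tri(1). ✓ Equality does not hold at z = 1 (the coefficients have mixed signs, so the terms do not all align in phase there).

M_tri(1) = 7; |p(1)| = 1; equality at z=1: no.


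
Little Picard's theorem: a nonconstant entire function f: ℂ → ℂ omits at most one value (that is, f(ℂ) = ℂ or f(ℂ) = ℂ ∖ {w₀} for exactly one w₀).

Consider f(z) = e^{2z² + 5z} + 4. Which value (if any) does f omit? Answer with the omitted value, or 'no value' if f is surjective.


Little Picard bounds the complement of f(ℂ) to at most one point.
The exponent g(z) = 2z² + 5z is a nonconstant polynomial, hence surjective onto ℂ. So e^{g(z)} takes every value in {e^w : w ∈ ℂ} = ℂ ∖ {0}. Adding 4 shifts the range to ℂ ∖ {4}. f omits exactly 4.

Omitted value: 4.


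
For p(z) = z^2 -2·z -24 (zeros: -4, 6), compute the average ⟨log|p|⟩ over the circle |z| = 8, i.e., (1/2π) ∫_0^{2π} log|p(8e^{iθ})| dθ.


Zeros: -4, 6; r = 8.
Inside |z| < r: -4, 6. Outside (|z| ≥ r): ∅.
p(0) = -24, so log|p(0)| = log(24) = 3.1781.
Apply Jensen: I(r) = log|p(0)| + Σ_k log(r/|z_k|), summed over zeros inside |z| < r.
  log(r/|z_k|) for z_k = -4: log(8/4) = 0.6931
  log(r/|z_k|) for z_k = 6: log(8/6) = 0.2877
Sum over inside zeros: 0.9808.
I(r) = log|p(0)| + (inside sum) = 3.1781 + 0.9808 = 4.1589.
Closed form (all zeros inside, monic): I(r) = n·log(r) = 2·log(8) = 4.1589. ✓

I(r) ≈ 4.1589.


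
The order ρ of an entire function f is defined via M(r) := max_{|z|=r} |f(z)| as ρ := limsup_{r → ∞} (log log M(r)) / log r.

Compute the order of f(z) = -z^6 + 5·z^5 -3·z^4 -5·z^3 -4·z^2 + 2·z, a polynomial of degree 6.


|f(z)| ≤ Σ|c_k|·r^k = O(r^6) as r → ∞. Polynomial growth is O(e^{r^ε}) for every ε > 0 (since r^6/e^{r^ε} → 0), so ρ ≤ ε for all ε > 0, i.e. ρ = 0. Every nonconstant polynomial has order 0.
Therefore ρ = 0.

Order ρ = 0.


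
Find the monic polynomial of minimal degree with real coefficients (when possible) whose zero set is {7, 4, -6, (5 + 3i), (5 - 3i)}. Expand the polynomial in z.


The polynomial is p(z) = ∏_{α ∈ S} (z − α), where S = {7, 4, -6, (5 + 3i), (5 - 3i)}.
Expanding the product yields: p(z) = z^5 -15·z^4 + 46·z^3 + 378·z^2 -2972·z + 5712.
Note conjugate pairs combine to real quadratics: (z − (5+3i))(z − (5−3i)) = z² − 10z + 34.
The resulting polynomial has degree 5 and real coefficients as required.

p(z) = z^5 -15·z^4 + 46·z^3 + 378·z^2 -2972·z + 5712.


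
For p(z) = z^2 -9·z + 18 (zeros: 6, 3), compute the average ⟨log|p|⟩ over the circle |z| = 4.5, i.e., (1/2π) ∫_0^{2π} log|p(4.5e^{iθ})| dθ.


Zeros: 3, 6; r = 4.5.
Inside |z| < r: 3. Outside (|z| ≥ r): 6.
p(0) = 18, so log|p(0)| = log(18) = 2.8904.
Apply Jensen: I(r) = log|p(0)| + Σ_k log(r/|z_k|), summed over zeros inside |z| < r.
  log(r/|z_k|) for z_k = 3: log(4.5/3) = 0.4055
  Outside zeros (6) contribute nothing to the Jensen sum.
Sum over inside zeros: 0.4055.
I(r) = log|p(0)| + (inside sum) = 2.8904 + 0.4055 = 3.2958.
Note: since some zeros are outside |z| ≤ r, the simplified n·log(r) form does NOT apply — only the inside zeros contribute.

I(r) ≈ 3.2958.


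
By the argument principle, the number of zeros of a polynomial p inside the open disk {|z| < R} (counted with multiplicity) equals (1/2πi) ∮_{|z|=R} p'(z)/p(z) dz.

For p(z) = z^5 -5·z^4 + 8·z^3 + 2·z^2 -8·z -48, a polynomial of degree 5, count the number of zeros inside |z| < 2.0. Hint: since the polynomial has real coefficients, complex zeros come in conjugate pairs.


The zeros of p are: (2 + 2i), (2 - 2i), (-1 + 1i), (-1 - 1i), 3.
Their magnitudes are: 2.828, 2.828, 1.414, 1.414, 3.
Zeros with |z| < R = 2.0: (-1 + 1i), (-1 - 1i).
Count = 2.
By the argument principle, (1/2πi) ∮_{|z|=R} p'(z)/p(z) dz equals exactly this count.

Number of zeros inside |z| < 2.0: 2.


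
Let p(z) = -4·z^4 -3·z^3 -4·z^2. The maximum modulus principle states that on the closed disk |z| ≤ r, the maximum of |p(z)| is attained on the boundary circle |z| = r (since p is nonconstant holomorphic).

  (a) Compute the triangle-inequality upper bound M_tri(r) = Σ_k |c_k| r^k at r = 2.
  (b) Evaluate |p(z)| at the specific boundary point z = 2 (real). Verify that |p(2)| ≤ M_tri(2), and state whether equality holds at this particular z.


Coefficients: c_0 = 0, c_1 = 0, c_2 = -4, c_3 = -3, c_4 = -4. Radius r = 2.
Part (a). Triangle bound: M_tri(r) = Σ_k |c_k| r^k
  = |0|·2^0 + |0|·2^1 + |-4|·2^2 + |-3|·2^3 + |-4|·2^4
  = 0 + 0 + 16 + 24 + 64 = 104.
This bounds M(r) := max_{|z|=r} |p(z)| from above; equality holds iff all terms c_k z^k can be made to align in phase at a single z on |z|=r.
Part (b). At z = 2 (real, on the circle |z| = r):
  p(2) = (0)·2^0 + (0)·2^1 + (-4)·2^2 + (-3)·2^3 + (-4)·2^4 = -104.
  |p(2)| = 104.
Since all nonzero coefficients share the same sign, |p(2)| = 104 = M_tri(2); the triangle bound is attained at z = 2, so in fact M(r) = 104.

M_tri(2) = 104; |p(2)| = 104; equality at z=2: yes.


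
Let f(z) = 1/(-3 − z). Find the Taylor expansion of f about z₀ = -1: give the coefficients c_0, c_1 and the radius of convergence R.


Let w = z − z₀, so z = z₀ + w.
Then -3 − z = -3 − (z₀ + w) = (-3 − z₀) − w = -2 − w.
f(z) = 1/(-2 − w) = (1/(-2)) · 1/(1 − w/(-2)) = Σ_{n≥0} w^n / (-2)^(n+1).
So c_n = 1/(-2)^(n+1):
  c_0 = 1/(-2)^1 = -1/2.
  c_1 = 1/(-2)^2 = 1/4.
The series is valid for |w/d| < 1, i.e. |z − z₀| < |d|.
Radius of convergence: R = |-3 − z₀| = |-2| = 2 (distance from z₀ to the singularity z = -3).

c_0 = -1/2, c_1 = 1/4; R = 2.


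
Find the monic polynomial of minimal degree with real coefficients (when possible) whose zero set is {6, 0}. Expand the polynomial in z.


The polynomial is p(z) = ∏_{α ∈ S} (z − α), where S = {6, 0}.
Expanding the product yields: p(z) = z^2 -6·z.
The resulting polynomial has degree 2 and real coefficients as required.

p(z) = z^2 -6·z.


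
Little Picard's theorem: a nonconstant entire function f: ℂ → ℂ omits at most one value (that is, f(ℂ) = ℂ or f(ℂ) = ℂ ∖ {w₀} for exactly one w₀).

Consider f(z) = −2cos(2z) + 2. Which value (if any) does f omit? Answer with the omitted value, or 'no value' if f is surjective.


Little Picard bounds the complement of f(ℂ) to at most one point.
cos is entire and surjective onto ℂ: for every w ∈ ℂ, cos(ζ) = w has a solution ζ ∈ ℂ (e.g., via the complex inverse arccos). With ζ = 2z this gives z = ζ/(2). Then -2·cos(2z) takes every value in -2·ℂ = ℂ, and adding 2 is a bijection of ℂ. So f is surjective and omits no value. (Note: only on the real line is cos bounded by [−1, 1].)

Omitted value: no value.


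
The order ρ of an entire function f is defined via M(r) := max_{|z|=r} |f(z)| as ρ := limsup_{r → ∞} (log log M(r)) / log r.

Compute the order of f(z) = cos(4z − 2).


cos(w) is a linear combination of e^{iw} and e^{−iw} (or e^w, e^{−w} in the hyperbolic case), so |cos(w)| ≤ e^{|w|}. With w = 4z − 2, |w| ≤ 4|z| + 2 = 4r + 2 on |z| = r, giving M(r) ≤ e^{4r + 2}, so ρ ≤ 1. On a suitable ray (z = it for sin/cos; z = t for sinh/cosh, t real → ∞), |cos(4z − 2)| grows like e^{4|t|}/2, so ρ ≥ 1. Hence ρ = 1.
Therefore ρ = 1.

Order ρ = 1.


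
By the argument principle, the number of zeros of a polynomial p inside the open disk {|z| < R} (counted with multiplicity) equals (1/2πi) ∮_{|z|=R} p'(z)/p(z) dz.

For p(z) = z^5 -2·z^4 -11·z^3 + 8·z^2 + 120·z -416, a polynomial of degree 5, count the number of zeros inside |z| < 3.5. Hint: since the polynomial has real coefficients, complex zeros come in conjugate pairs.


The zeros of p are: (2 + 2i), (2 - 2i), 4, (-3 + 2i), (-3 - 2i).
Their magnitudes are: 2.828, 2.828, 4, 3.606, 3.606.
Zeros with |z| < R = 3.5: (2 + 2i), (2 - 2i).
Count = 2.
By the argument principle, (1/2πi) ∮_{|z|=R} p'(z)/p(z) dz equals exactly this count.

Number of zeros inside |z| < 3.5: 2.


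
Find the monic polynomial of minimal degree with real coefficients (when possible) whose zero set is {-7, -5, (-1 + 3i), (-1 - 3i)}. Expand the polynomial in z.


The polynomial is p(z) = ∏_{α ∈ S} (z − α), where S = {-7, -5, (-1 + 3i), (-1 - 3i)}.
Expanding the product yields: p(z) = z^4 + 14·z^3 + 69·z^2 + 190·z + 350.
Note conjugate pairs combine to real quadratics: (z − (-1+3i))(z − (-1−3i)) = z² + 2z + 10.
The resulting polynomial has degree 4 and real coefficients as required.

p(z) = z^4 + 14·z^3 + 69·z^2 + 190·z + 350.


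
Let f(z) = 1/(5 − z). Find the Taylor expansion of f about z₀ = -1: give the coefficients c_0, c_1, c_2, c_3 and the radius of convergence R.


Let w = z − z₀, so z = z₀ + w.
Then 5 − z = 5 − (z₀ + w) = (5 − z₀) − w = 6 − w.
f(z) = 1/(6 − w) = (1/(6)) · 1/(1 − w/(6)) = Σ_{n≥0} w^n / (6)^(n+1).
So c_n = 1/(6)^(n+1):
  c_0 = 1/(6)^1 = 1/6.
  c_1 = 1/(6)^2 = 1/36.
  c_2 = 1/(6)^3 = 1/216.
  c_3 = 1/(6)^4 = 1/1296.
The series is valid for |w/d| < 1, i.e. |z − z₀| < |d|.
Radius of convergence: R = |5 − z₀| = |6| = 6 (distance from z₀ to the singularity z = 5).

c_0 = 1/6, c_1 = 1/36, c_2 = 1/216, c_3 = 1/1296; R = 6.


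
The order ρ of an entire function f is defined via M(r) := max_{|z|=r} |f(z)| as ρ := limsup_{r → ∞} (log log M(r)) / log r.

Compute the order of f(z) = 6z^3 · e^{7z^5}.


M(r) = max_{|z|=r} |6|·|z|^3·|e^{7z^5}| = 6·r^3 · e^{7r^5} (the factors attain their maxima compatibly on |z|=r). Then log M(r) = log 6 + 3·log r + 7r^5, dominated by the last term, so log log M(r) ~ 5·log r. The polynomial factor 6z^3 contributes only a log r term and does not affect the order. ρ = 5.
Therefore ρ = 5.

Order ρ = 5.


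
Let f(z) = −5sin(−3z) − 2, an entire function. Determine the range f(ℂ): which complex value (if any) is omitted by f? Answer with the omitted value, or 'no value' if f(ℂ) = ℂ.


Little Picard bounds the complement of f(ℂ) to at most one point.
sin is entire and surjective onto ℂ: for every w ∈ ℂ, sin(ζ) = w has a solution ζ ∈ ℂ (e.g., via the complex inverse arcsin). With ζ = −3z this gives z = ζ/(-3). Then -5·sin(−3z) takes every value in -5·ℂ = ℂ, and adding -2 is a bijection of ℂ. So f is surjective and omits no value. (Note: only on the real line is sin bounded by [−1, 1].)

Omitted value: no value.


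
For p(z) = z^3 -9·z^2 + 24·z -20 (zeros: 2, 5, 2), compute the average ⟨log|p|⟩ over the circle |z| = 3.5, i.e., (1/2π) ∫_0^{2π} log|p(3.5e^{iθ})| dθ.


Zeros: 2, 2, 5; r = 3.5.
Inside |z| < r: 2, 2. Outside (|z| ≥ r): 5.
p(0) = -20, so log|p(0)| = log(20) = 2.9957.
Apply Jensen: I(r) = log|p(0)| + Σ_k log(r/|z_k|), summed over zeros inside |z| < r.
  log(r/|z_k|) for z_k = 2: log(3.5/2) = 0.5596
  log(r/|z_k|) for z_k = 2: log(3.5/2) = 0.5596
  Outside zeros (5) contribute nothing to the Jensen sum.
Sum over inside zeros: 1.1192.
I(r) = log|p(0)| + (inside sum) = 2.9957 + 1.1192 = 4.1150.
Note: since some zeros are outside |z| ≤ r, the simplified n·log(r) form does NOT apply — only the inside zeros contribute.

I(r) ≈ 4.1150.


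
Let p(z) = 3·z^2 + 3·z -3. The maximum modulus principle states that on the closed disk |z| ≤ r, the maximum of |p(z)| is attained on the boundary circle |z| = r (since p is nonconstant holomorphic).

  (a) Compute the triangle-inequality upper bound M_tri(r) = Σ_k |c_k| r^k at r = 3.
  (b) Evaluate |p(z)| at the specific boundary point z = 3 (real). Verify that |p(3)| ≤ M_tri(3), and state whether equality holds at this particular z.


Coefficients: c_0 = -3, c_1 = 3, c_2 = 3. Radius r = 3.
Part (a). Triangle bound: M_tri(r) = Σ_k |c_k| r^k
  = |-3|·3^0 + |3|·3^1 + |3|·3^2
  = 3 + 9 + 27 = 39.
This bounds M(r) := max_{|z|=r} |p(z)| from above; equality holds iff all terms c_k z^k can be made to align in phase at a single z on |z|=r.
Part (b). At z = 3 (real, on the circle |z| = r):
  p(3) = (-3)·3^0 + (3)·3^1 + (3)·3^2 = 33.
  |p(3)| = 33.
Check: |p(3)| = 33 ≤ 39 = M_tri(3). ✓ Equality does not hold at z = 3 (the coefficients have mixed signs, so the terms do not all align in phase there).

M_tri(3) = 39; |p(3)| = 33; equality at z=3: no.


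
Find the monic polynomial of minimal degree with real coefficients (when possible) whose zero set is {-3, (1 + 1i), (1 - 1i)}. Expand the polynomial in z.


The polynomial is p(z) = ∏_{α ∈ S} (z − α), where S = {-3, (1 + 1i), (1 - 1i)}.
Expanding the product yields: p(z) = z^3 + z^2 -4·z + 6.
Note conjugate pairs combine to real quadratics: (z − (1+1i))(z − (1−1i)) = z² − 2z + 2.
The resulting polynomial has degree 3 and real coefficients as required.

p(z) = z^3 + z^2 -4·z + 6.


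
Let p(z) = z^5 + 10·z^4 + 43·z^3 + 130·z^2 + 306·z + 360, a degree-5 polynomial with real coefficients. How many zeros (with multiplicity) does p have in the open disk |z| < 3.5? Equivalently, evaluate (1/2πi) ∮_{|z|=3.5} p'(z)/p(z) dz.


The zeros of p are: -4, (0 + 3i), (0 - 3i), (-3 + 1i), (-3 - 1i).
Their magnitudes are: 4, 3, 3, 3.162, 3.162.
Zeros with |z| < R = 3.5: (0 + 3i), (0 - 3i), (-3 + 1i), (-3 - 1i).
Count = 4.
By the argument principle, (1/2πi) ∮_{|z|=R} p'(z)/p(z) dz equals exactly this count.

Number of zeros inside |z| < 3.5: 4.


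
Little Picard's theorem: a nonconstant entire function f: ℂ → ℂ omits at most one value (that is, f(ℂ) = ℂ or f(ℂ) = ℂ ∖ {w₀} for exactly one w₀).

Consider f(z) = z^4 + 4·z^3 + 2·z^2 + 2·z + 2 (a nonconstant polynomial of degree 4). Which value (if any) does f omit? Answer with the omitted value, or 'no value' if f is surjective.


Little Picard bounds the complement of f(ℂ) to at most one point.
For every w ∈ ℂ, the equation p(z) − w = 0 is a nonconstant polynomial in z and hence has at least one root by the fundamental theorem of algebra. So p is surjective onto ℂ, omitting no value.

Omitted value: no value.


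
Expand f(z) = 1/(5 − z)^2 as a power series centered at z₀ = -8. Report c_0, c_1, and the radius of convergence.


Let w = z − z₀, so z = z₀ + w.
Then 5 − z = 5 − (z₀ + w) = (5 − z₀) − w = 13 − w.
f(z) = 1/(13 − w)^2 = (1/(13)^2) · (1 − w/(13))^{−2}.
By the binomial series (1−u)^{−2} = Σ_{n≥0} C(n+1, 1) u^n for |u|<1, with u = w/(13):
  c_n = C(n+1, 1) / (13)^(n+2).
  c_0 = 1/(13)^2 = 1/169.
  c_1 = 2/(13)^3 = 2/2197.
The series is valid for |w/d| < 1, i.e. |z − z₀| < |d|.
Radius of convergence: R = |5 − z₀| = |13| = 13 (distance from z₀ to the singularity z = 5).

c_0 = 1/169, c_1 = 2/2197; R = 13.


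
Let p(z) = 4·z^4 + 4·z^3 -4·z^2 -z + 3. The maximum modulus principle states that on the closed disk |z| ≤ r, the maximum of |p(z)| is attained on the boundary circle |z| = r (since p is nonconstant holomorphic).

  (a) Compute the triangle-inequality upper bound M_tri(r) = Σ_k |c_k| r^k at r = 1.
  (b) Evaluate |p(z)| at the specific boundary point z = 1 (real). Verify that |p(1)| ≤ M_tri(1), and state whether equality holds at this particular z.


Coefficients: c_0 = 3, c_1 = -1, c_2 = -4, c_3 = 4, c_4 = 4. Radius r = 1.
Part (a). Triangle bound: M_tri(r) = Σ_k |c_k| r^k
  = |3|·1^0 + |-1|·1^1 + |-4|·1^2 + |4|·1^3 + |4|·1^4
  = 3 + 1 + 4 + 4 + 4 = 16.
This bounds M(r) := max_{|z|=r} |p(z)| from above; equality holds iff all terms c_k z^k can be made to align in phase at a single z on |z|=r.
Part (b). At z = 1 (real, on the circle |z| = r):
  p(1) = (3)·1^0 + (-1)·1^1 + (-4)·1^2 + (4)·1^3 + (4)·1^4 = 6.
  |p(1)| = 6.
Check: |p(1)| = 6 ≤ 16 = M_tri(1). ✓ Equality does not hold at z = 1 (the coefficients have mixed signs, so the terms do not all align in phase there).

M_tri(1) = 16; |p(1)| = 6; equality at z=1: no.


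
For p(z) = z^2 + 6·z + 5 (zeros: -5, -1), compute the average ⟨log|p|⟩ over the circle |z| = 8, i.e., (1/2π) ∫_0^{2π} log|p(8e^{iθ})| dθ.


Zeros: -5, -1; r = 8.
Inside |z| < r: -5, -1. Outside (|z| ≥ r): ∅.
p(0) = 5, so log|p(0)| = log(5) = 1.6094.
Apply Jensen: I(r) = log|p(0)| + Σ_k log(r/|z_k|), summed over zeros inside |z| < r.
  log(r/|z_k|) for z_k = -5: log(8/5) = 0.4700
  log(r/|z_k|) for z_k = -1: log(8/1) = 2.0794
Sum over inside zeros: 2.5494.
I(r) = log|p(0)| + (inside sum) = 1.6094 + 2.5494 = 4.1589.
Closed form (all zeros inside, monic): I(r) = n·log(r) = 2·log(8) = 4.1589. ✓

I(r) ≈ 4.1589.


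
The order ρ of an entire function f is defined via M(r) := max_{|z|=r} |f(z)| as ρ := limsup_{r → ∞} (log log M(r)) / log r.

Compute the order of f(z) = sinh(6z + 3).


sinh(w) is a linear combination of e^{iw} and e^{−iw} (or e^w, e^{−w} in the hyperbolic case), so |sinh(w)| ≤ e^{|w|}. With w = 6z + 3, |w| ≤ 6|z| + 3 = 6r + 3 on |z| = r, giving M(r) ≤ e^{6r + 3}, so ρ ≤ 1. On a suitable ray (z = it for sin/cos; z = t for sinh/cosh, t real → ∞), |sinh(6z + 3)| grows like e^{6|t|}/2, so ρ ≥ 1. Hence ρ = 1.
Therefore ρ = 1.

Order ρ = 1.
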